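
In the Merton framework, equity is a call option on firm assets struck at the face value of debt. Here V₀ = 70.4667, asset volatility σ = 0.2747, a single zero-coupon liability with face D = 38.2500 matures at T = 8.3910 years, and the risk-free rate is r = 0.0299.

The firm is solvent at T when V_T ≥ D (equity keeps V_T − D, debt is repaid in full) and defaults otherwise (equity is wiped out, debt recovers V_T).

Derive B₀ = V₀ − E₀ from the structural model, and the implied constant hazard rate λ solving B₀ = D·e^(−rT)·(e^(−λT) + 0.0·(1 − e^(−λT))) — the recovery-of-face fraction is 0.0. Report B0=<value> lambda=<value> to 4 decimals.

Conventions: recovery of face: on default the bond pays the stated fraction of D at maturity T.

B0=27.3071 lambda=0.0103

Equity is a call on the firm's assets struck at D = 38.2500:
d₁ = [ln(V₀/D) + (r + σ²/2)T] / (σ√T)
   = [ln(70.4667/38.2500) + (0.0299 + 0.5·0.2747²)·8.3910] / (0.2747·√8.3910)
   = [0.610997 + 0.567484] / 0.795730 = 1.481006
d₂ = d₁ − σ√T = 1.481006 − 0.795730 = 0.685276
N(d₁) = 0.930698,  N(d₂) = 0.753415,  e^(−rT) = 0.778107
E₀ = V₀·N(d₁) − D·e^(−rT)·N(d₂)
   = 70.4667·0.930698 − 38.2500·0.778107·0.753415 = 43.159584
B₀ = V₀ − E₀ = 70.4667 − 43.159584 = 27.307116
e^(−λT) = (B₀·e^(rT)/D − 0)/(1 − 0) = (27.3071·1.285170/38.2500 − 0)/1 = 0.91749705
λ = −ln(0.91749705)/8.3910 = 0.010262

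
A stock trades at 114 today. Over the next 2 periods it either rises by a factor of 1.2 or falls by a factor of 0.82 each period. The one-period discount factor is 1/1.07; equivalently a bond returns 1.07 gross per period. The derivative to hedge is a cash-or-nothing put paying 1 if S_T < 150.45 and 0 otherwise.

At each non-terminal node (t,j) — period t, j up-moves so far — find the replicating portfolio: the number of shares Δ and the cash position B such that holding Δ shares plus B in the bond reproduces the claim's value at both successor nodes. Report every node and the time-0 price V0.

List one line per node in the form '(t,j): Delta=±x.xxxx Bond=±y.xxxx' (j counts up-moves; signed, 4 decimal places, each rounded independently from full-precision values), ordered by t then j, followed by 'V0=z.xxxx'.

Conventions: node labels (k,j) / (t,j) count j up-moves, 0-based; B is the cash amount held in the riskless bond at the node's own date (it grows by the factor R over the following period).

(0,0): Delta=-0.0142 Bond=2.1134
(1,0): Delta=0.0000 Bond=0.9346
(1,1): Delta=-0.0192 Bond=2.9513
V0=0.4954

The replicating-portfolio and risk-neutral prices coincide; use p* = (1.07−0.82)/(1.2−0.82) = 0.6579 for the latter.
Terminal payoffs: V(2,0)=1.0000, V(2,1)=1.0000, V(2,2)=0.0000
Node (1,0) S=93.4800: V=(p*·1.0000+(1−p*)·1.0000)/1.07=0.9346; Δ=(1.0000−1.0000)/(112.1760−76.6536)=0.0000; B=V−Δ·S=0.9346
Node (1,1) S=136.8000: V=(p*·0.0000+(1−p*)·1.0000)/1.07=0.3197; Δ=(0.0000−1.0000)/(164.1600−112.1760)=-0.0192; B=V−Δ·S=2.9513
Node (0,0) S=114.0000: V=(p*·0.3197+(1−p*)·0.9346)/1.07=0.4954; Δ=(0.3197−0.9346)/(136.8000−93.4800)=-0.0142; B=V−Δ·S=2.1134
Check: Δ(0,0)·S0 + B(0,0) = 0.4954 = V0.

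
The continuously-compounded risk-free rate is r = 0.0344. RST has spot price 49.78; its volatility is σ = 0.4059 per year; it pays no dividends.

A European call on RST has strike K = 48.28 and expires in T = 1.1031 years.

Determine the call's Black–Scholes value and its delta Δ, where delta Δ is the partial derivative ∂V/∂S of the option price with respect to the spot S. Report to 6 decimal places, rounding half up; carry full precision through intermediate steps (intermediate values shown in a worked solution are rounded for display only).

price = 9.876285
Δ = 0.645774

σ√T = 0.4059·√1.1031 = 0.426311
d₁ = (ln(S/K) + (r+σ²/2)T) / (σ√T) = (ln(49.78/48.28) + (0.0344+0.4059²/2)·1.1031) / 0.426311 = (0.030596 + 0.128817) / 0.426311 = 0.373936
d₂ = d₁ − σ√T = 0.373936 − 0.426311 = -0.052375
e^{−rT} = 0.962764
N(d₁) = 0.645774,  N(d₂) = 0.479115
Call price V = S·N(d₁) − K·e^{−rT}·N(d₂) = 32.146633 − 22.270349 = 9.876285
Δ = N(d₁) = 0.645774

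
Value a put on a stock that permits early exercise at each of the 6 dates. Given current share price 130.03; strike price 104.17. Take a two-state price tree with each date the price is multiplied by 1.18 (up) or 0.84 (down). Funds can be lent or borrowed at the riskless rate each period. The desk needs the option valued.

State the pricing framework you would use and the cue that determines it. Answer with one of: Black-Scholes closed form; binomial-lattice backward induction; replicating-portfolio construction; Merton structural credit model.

framework: binomial-lattice backward induction

Key observation: the defining feature is the embedded early-exercise option across 6 discrete dates on the spot-130.03 tree; pricing the strike-104.17 put means working backward with an exercise test at every node.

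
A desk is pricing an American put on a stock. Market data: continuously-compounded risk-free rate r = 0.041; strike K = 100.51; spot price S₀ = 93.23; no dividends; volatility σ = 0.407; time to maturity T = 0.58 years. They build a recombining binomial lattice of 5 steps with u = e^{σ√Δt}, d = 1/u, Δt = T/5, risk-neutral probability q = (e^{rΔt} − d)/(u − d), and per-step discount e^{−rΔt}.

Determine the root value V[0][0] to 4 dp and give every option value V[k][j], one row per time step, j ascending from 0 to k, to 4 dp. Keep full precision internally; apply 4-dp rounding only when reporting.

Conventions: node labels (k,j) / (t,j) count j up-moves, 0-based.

price = 14.8824
tree:
14.8824
21.5444 7.8854
29.8534 12.8469 2.6428
38.9993 20.1599 5.1316 0.0000
46.9612 29.8534 9.9642 0.0000 0.0000
53.8926 38.9993 19.3477 0.0000 0.0000 0.0000

Δt=0.11600, u=1.14869, d=0.87056, q=0.48254, disc=e^(-rΔt)=0.99526
k=5 terminal: V=max(K-S,0) → 53.8926 38.9993 19.3477 0.0000 0.0000 0.0000
k=4: j=0 S=53.5488 intr=46.9612 cont=46.4843 V=46.9612[EX]; j=1 S=70.6566 intr=29.8534 cont=29.3765 V=29.8534[EX]; j=2 S=93.2300 intr=7.2800 cont=9.9642 V=9.9642[hold]; j=3 S=123.0152 intr=0.0000 cont=0.0000 V=0.0000[hold]; j=4 S=162.3162 intr=0.0000 cont=0.0000 V=0.0000[hold]
k=3: j=0 S=61.5107 intr=38.9993 cont=38.5224 V=38.9993[EX]; j=1 S=81.1623 intr=19.3477 cont=20.1599 V=20.1599[hold]; j=2 S=107.0921 intr=0.0000 cont=5.1316 V=5.1316[hold]; j=3 S=141.3059 intr=0.0000 cont=0.0000 V=0.0000[hold]
k=2: j=0 S=70.6566 intr=29.8534 cont=29.7666 V=29.8534[EX]; j=1 S=93.2300 intr=7.2800 cont=12.8469 V=12.8469[hold]; j=2 S=123.0152 intr=0.0000 cont=2.6428 V=2.6428[hold]
k=1: j=0 S=81.1623 intr=19.3477 cont=21.5444 V=21.5444[hold]; j=1 S=107.0921 intr=0.0000 cont=7.8854 V=7.8854[hold]
k=0: j=0 S=93.2300 intr=7.2800 cont=14.8824 V=14.8824[hold]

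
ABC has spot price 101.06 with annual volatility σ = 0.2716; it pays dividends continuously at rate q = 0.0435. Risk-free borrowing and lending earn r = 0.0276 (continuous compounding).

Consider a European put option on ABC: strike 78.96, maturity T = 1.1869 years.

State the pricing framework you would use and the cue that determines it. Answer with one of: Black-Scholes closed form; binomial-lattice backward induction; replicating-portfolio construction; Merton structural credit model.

framework: Black-Scholes closed form

Key observation: the strike-78.96 put on ABC is European-exercise on a continuously-modelled lognormal underlying, so its value is a single closed-form evaluation.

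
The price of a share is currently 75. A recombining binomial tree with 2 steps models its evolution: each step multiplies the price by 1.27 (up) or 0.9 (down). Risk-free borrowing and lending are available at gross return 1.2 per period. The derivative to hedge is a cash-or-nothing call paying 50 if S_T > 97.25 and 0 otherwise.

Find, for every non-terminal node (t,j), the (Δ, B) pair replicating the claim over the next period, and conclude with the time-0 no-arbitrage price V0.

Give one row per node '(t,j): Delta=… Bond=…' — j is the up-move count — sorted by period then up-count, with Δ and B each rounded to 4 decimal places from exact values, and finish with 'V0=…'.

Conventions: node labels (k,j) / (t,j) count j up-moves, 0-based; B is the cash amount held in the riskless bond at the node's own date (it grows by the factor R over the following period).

Arbitrage-free pricing uses the up-move probability p* = (R−d)/(u−d) = 0.8108, discounting each step at R = 1.2.
Expiry values: V(2,0)=0.0000, V(2,1)=0.0000, V(2,2)=50.0000
(1,0): S=67.5000. Δ = (V_up−V_dn)/(S_up−S_dn) = (0.0000−0.0000)/(85.7250−60.7500) = 0.0000. V = [p*·0.0000 + (1−p*)·0.0000]/1.2 = 0.0000. B = V − Δ·S = 0.0000.
(1,1): S=95.2500. Δ = (V_up−V_dn)/(S_up−S_dn) = (50.0000−0.0000)/(120.9675−85.7250) = 1.4187. V = [p*·50.0000 + (1−p*)·0.0000]/1.2 = 33.7838. B = V − Δ·S = -101.3514.
(0,0): S=75.0000. Δ = (V_up−V_dn)/(S_up−S_dn) = (33.7838−0.0000)/(95.2500−67.5000) = 1.2174. V = [p*·33.7838 + (1−p*)·0.0000]/1.2 = 22.8269. B = V − Δ·S = -68.4806.
Verification: the root portfolio costs Δ(0,0)·S0 + B(0,0) = 22.8269, matching V0.

(0,0): Delta=1.2174 Bond=-68.4806
(1,0): Delta=0.0000 Bond=0.0000
(1,1): Delta=1.4187 Bond=-101.3514
V0=22.8269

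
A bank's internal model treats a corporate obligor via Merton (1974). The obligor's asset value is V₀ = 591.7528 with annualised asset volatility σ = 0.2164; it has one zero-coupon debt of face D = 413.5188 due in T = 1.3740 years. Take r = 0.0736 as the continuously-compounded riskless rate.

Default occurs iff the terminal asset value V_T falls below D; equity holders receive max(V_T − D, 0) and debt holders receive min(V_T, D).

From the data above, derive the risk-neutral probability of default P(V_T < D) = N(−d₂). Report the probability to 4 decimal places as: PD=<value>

PD=0.0460

Apply the equity-as-call identities (strike 413.5188, horizon 1.3740 years):
d₁ = [ln(V₀/D) + (r + σ²/2)T] / (σ√T)
   = [ln(591.7528/413.5188) + (0.0736 + 0.5·0.2164²)·1.3740] / (0.2164·√1.3740)
   = [0.358386 + 0.133298] / 0.253659 = 1.938364
d₂ = d₁ − σ√T = 1.938364 − 0.253659 = 1.684705
risk-neutral PD = N(−d₂) = N(-1.684705) = 0.046023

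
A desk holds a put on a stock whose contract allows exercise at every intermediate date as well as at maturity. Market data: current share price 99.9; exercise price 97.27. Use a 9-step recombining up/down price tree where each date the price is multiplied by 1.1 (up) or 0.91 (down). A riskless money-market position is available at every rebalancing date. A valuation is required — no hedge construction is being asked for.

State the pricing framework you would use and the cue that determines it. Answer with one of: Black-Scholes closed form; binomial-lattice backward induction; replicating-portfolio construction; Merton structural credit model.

framework: binomial-lattice backward induction

Key observation: the put (strike 97.27 on spot 99.9) is American-style on a 9-step discrete price model, so the early-exercise decision at every node requires stepwise backward valuation — a closed form cannot price the exercise right.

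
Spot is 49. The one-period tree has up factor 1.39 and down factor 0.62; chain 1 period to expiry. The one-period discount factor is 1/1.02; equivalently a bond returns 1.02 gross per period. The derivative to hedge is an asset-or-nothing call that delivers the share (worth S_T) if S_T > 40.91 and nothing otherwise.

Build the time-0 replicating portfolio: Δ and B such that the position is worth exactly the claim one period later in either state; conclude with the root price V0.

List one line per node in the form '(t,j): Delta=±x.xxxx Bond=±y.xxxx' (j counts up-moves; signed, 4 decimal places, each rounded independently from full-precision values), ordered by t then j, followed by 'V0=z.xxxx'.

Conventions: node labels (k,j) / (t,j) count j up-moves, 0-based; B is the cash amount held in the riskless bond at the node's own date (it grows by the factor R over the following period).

(0,0): Delta=1.8052 Bond=-53.7665
V0=34.6881

No-arbitrage ⇒ martingale measure with p* = (R−d)/(u−d) = 0.5195.
At maturity the claim pays: V(1,0)=0.0000, V(1,1)=68.1100
(0,0): S=49.0000. Δ = (V_up−V_dn)/(S_up−S_dn) = (68.1100−0.0000)/(68.1100−30.3800) = 1.8052. V = [p*·68.1100 + (1−p*)·0.0000]/1.02 = 34.6881. B = V − Δ·S = -53.7665.
As a check, the time-0 holding Δ(0,0)·S0 + B(0,0) comes to 34.6881 — exactly V0.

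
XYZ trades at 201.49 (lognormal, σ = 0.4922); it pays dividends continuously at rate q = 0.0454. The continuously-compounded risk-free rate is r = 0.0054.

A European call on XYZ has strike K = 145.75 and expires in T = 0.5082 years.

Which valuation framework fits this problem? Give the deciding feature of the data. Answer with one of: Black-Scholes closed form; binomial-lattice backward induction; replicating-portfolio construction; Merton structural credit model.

Key observation: the strike-145.75 call on XYZ is European-exercise on a continuously-modelled lognormal underlying, so its value is a single closed-form evaluation.

framework: Black-Scholes closed form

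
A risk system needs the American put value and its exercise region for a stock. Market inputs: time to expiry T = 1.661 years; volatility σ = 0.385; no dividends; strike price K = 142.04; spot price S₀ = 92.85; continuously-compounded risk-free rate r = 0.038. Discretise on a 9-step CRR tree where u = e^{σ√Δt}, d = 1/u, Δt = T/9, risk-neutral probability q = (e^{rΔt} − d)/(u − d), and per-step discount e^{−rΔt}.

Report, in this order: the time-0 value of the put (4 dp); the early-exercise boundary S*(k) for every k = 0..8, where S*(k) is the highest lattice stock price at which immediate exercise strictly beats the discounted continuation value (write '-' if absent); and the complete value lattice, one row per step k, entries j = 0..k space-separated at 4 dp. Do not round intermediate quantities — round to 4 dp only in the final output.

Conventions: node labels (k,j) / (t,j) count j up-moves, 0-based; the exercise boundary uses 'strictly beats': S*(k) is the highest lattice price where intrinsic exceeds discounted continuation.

price = 51.3264
boundary = - 78.6958 66.6993 78.6958 66.6993 78.6958 92.8500 78.6958 92.8500
tree:
51.3264
63.3442 39.0558
75.3407 50.5405 27.1829
85.5085 63.3442 37.4067 16.5025
94.1263 75.3407 49.6758 24.6596 7.9049
101.4303 85.5085 63.3442 35.5923 13.1737 2.3112
107.6209 94.1263 75.3407 49.1900 21.3790 4.4752 0.0000
112.8678 101.4303 85.5085 63.3442 33.4002 8.6655 0.0000 0.0000
117.3149 107.6209 94.1263 75.3407 49.1900 16.7792 0.0000 0.0000 0.0000
121.0840 112.8678 101.4303 85.5085 63.3442 32.4900 0.0000 0.0000 0.0000 0.0000

Δt=0.18456  u=1.17986  d=0.84756  q=0.47992  discount=0.99301
step 9 (expiry): payoffs max(K−S,0) = 121.0840 112.8678 101.4303 85.5085 63.3442 32.4900 0.0000 0.0000 0.0000 0.0000
step 8: (k=8,j=0): S=24.7251, K−S=117.3149, hold=116.3222 ⇒ V=117.3149 exercise | (k=8,j=1): S=34.4191, K−S=107.6209, hold=106.6283 ⇒ V=107.6209 exercise | (k=8,j=2): S=47.9137, K−S=94.1263, hold=93.1336 ⇒ V=94.1263 exercise | (k=8,j=3): S=66.6993, K−S=75.3407, hold=74.3481 ⇒ V=75.3407 exercise | (k=8,j=4): S=92.8500, K−S=49.1900, hold=48.1973 ⇒ V=49.1900 exercise | (k=8,j=5): S=129.2536, K−S=12.7864, hold=16.7792 ⇒ V=16.7792 continue | (k=8,j=6): S=179.9301, K−S=0.0000, hold=0.0000 ⇒ V=0.0000 continue | (k=8,j=7): S=250.4751, K−S=0.0000, hold=0.0000 ⇒ V=0.0000 continue | (k=8,j=8): S=348.6788, K−S=0.0000, hold=0.0000 ⇒ V=0.0000 continue  boundary S*=92.8500
step 7: (k=7,j=0): S=29.1722, K−S=112.8678, hold=111.8752 ⇒ V=112.8678 exercise | (k=7,j=1): S=40.6097, K−S=101.4303, hold=100.4377 ⇒ V=101.4303 exercise | (k=7,j=2): S=56.5315, K−S=85.5085, hold=84.5158 ⇒ V=85.5085 exercise | (k=7,j=3): S=78.6958, K−S=63.3442, hold=62.3516 ⇒ V=63.3442 exercise | (k=7,j=4): S=109.5500, K−S=32.4900, hold=33.4002 ⇒ V=33.4002 continue | (k=7,j=5): S=152.5012, K−S=0.0000, hold=8.6655 ⇒ V=8.6655 continue | (k=7,j=6): S=212.2923, K−S=0.0000, hold=0.0000 ⇒ V=0.0000 continue | (k=7,j=7): S=295.5256, K−S=0.0000, hold=0.0000 ⇒ V=0.0000 continue  boundary S*=78.6958
step 6: (k=6,j=0): S=34.4191, K−S=107.6209, hold=106.6283 ⇒ V=107.6209 exercise | (k=6,j=1): S=47.9137, K−S=94.1263, hold=93.1336 ⇒ V=94.1263 exercise | (k=6,j=2): S=66.6993, K−S=75.3407, hold=74.3481 ⇒ V=75.3407 exercise | (k=6,j=3): S=92.8500, K−S=49.1900, hold=48.6311 ⇒ V=49.1900 exercise | (k=6,j=4): S=129.2536, K−S=12.7864, hold=21.3790 ⇒ V=21.3790 continue | (k=6,j=5): S=179.9301, K−S=0.0000, hold=4.4752 ⇒ V=4.4752 continue | (k=6,j=6): S=250.4751, K−S=0.0000, hold=0.0000 ⇒ V=0.0000 continue  boundary S*=92.8500
step 5: (k=5,j=0): S=40.6097, K−S=101.4303, hold=100.4377 ⇒ V=101.4303 exercise | (k=5,j=1): S=56.5315, K−S=85.5085, hold=84.5158 ⇒ V=85.5085 exercise | (k=5,j=2): S=78.6958, K−S=63.3442, hold=62.3516 ⇒ V=63.3442 exercise | (k=5,j=3): S=109.5500, K−S=32.4900, hold=35.5923 ⇒ V=35.5923 continue | (k=5,j=4): S=152.5012, K−S=0.0000, hold=13.1737 ⇒ V=13.1737 continue | (k=5,j=5): S=212.2923, K−S=0.0000, hold=2.3112 ⇒ V=2.3112 continue  boundary S*=78.6958
step 4: (k=4,j=0): S=47.9137, K−S=94.1263, hold=93.1336 ⇒ V=94.1263 exercise | (k=4,j=1): S=66.6993, K−S=75.3407, hold=74.3481 ⇒ V=75.3407 exercise | (k=4,j=2): S=92.8500, K−S=49.1900, hold=49.6758 ⇒ V=49.6758 continue | (k=4,j=3): S=129.2536, K−S=12.7864, hold=24.6596 ⇒ V=24.6596 continue | (k=4,j=4): S=179.9301, K−S=0.0000, hold=7.9049 ⇒ V=7.9049 continue  boundary S*=66.6993
step 3: (k=3,j=0): S=56.5315, K−S=85.5085, hold=84.5158 ⇒ V=85.5085 exercise | (k=3,j=1): S=78.6958, K−S=63.3442, hold=62.5831 ⇒ V=63.3442 exercise | (k=3,j=2): S=109.5500, K−S=32.4900, hold=37.4067 ⇒ V=37.4067 continue | (k=3,j=3): S=152.5012, K−S=0.0000, hold=16.5025 ⇒ V=16.5025 continue  boundary S*=78.6958
step 2: (k=2,j=0): S=66.6993, K−S=75.3407, hold=74.3481 ⇒ V=75.3407 exercise | (k=2,j=1): S=92.8500, K−S=49.1900, hold=50.5405 ⇒ V=50.5405 continue | (k=2,j=2): S=129.2536, K−S=12.7864, hold=27.1829 ⇒ V=27.1829 continue  boundary S*=66.6993
step 1: (k=1,j=0): S=78.6958, K−S=63.3442, hold=62.9952 ⇒ V=63.3442 exercise | (k=1,j=1): S=109.5500, K−S=32.4900, hold=39.0558 ⇒ V=39.0558 continue  boundary S*=78.6958
step 0: (k=0,j=0): S=92.8500, K−S=49.1900, hold=51.3264 ⇒ V=51.3264 continue  boundary S*=-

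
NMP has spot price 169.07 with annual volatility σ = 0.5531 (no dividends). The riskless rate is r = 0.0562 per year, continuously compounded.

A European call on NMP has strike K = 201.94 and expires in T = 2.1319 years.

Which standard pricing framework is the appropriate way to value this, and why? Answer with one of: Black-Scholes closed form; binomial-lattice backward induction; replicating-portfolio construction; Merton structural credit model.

framework: Black-Scholes closed form

Key observation: the instrument is a plain European call (strike 201.94) on a lognormal asset; the exact continuous-time formula applies directly.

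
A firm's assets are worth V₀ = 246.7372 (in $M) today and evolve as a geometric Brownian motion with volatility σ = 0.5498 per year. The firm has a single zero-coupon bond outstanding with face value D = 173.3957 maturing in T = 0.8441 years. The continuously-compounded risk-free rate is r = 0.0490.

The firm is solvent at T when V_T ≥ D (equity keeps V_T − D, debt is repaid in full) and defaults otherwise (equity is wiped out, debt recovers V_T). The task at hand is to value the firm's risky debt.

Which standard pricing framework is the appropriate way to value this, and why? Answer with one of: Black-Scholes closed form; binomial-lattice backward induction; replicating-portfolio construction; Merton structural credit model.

Key observation: assets follow a GBM and default happens iff V_T < 173.3957; valuing claims on that split (equity as a call, risky debt as the residual) is the structural model's definition.

framework: Merton structural credit model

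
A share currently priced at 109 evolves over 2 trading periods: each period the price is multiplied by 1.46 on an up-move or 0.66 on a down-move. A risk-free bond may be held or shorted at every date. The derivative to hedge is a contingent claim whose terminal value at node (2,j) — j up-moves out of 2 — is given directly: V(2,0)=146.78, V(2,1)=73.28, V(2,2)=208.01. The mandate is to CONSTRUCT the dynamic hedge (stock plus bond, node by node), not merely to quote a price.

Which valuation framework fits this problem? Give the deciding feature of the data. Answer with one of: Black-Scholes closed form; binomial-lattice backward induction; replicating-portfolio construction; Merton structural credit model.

Key observation: the task asks for the hedge itself — share and bond holdings at every node of the 2-period tree on spot 109 with factors 1.46/0.66 — which is exactly what the replicating-portfolio construction produces.

framework: replicating-portfolio construction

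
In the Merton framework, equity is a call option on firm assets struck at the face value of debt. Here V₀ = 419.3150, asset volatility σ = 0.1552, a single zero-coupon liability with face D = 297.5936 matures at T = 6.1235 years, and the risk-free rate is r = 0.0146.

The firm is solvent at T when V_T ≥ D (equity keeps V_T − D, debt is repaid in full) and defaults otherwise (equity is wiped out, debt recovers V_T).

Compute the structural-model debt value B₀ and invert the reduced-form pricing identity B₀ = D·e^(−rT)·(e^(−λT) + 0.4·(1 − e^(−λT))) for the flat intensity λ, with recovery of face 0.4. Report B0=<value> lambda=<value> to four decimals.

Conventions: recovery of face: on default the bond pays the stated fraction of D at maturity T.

B0=263.7840 lambda=0.0086

Equity is a call on the firm's assets struck at D = 297.5936:
d₁ = [ln(V₀/D) + (r + σ²/2)T] / (σ√T)
   = [ln(419.3150/297.5936) + (0.0146 + 0.5·0.1552²)·6.1235] / (0.1552·√6.1235)
   = [0.342894 + 0.163152] / 0.384053 = 1.317643
d₂ = d₁ − σ√T = 1.317643 − 0.384053 = 0.933590
N(d₁) = 0.906188,  N(d₂) = 0.824742,  e^(−rT) = 0.914477
E₀ = V₀·N(d₁) − D·e^(−rT)·N(d₂)
   = 419.3150·0.906188 − 297.5936·0.914477·0.824742 = 155.531019
B₀ = V₀ − E₀ = 419.3150 − 155.531019 = 263.783981
e^(−λT) = (B₀·e^(rT)/D − 0.4)/(1 − 0.4) = (263.7840·1.093521/297.5936 − 0.4)/0.6 = 0.94881073
λ = −ln(0.94881073)/6.1235 = 0.008581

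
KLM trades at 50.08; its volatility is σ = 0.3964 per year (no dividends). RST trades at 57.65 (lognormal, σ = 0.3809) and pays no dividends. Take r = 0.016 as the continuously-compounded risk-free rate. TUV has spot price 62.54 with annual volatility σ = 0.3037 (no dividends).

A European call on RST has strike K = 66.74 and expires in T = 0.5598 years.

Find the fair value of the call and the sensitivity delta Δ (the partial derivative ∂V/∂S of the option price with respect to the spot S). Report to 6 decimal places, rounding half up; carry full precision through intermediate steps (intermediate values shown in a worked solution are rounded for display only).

σ√T = 0.3809·√0.5598 = 0.284989
d₁ = (ln(S/K) + (r+σ²/2)T) / (σ√T) = (ln(57.65/66.74) + (0.016+0.3809²/2)·0.5598) / 0.284989 = (-0.146414 + 0.049566) / 0.284989 = -0.339832
d₂ = d₁ − σ√T = -0.339832 − 0.284989 = -0.624820
e^{−rT} = 0.991083
N(d₁) = 0.366992,  N(d₂) = 0.266044
Call price V = S·N(d₁) − K·e^{−rT}·N(d₂) = 21.157065 − 17.597483 = 3.559582
Δ = N(d₁) = 0.366992

price = 3.559582
Δ = 0.366992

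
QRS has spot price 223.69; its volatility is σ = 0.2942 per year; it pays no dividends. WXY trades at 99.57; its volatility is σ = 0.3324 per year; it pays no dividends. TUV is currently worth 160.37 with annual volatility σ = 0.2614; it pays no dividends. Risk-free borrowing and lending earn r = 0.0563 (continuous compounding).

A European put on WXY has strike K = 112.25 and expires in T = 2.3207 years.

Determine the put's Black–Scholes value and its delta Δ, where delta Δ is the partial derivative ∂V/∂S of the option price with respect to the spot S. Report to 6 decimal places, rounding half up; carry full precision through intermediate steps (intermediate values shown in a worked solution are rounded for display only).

σ√T = 0.3324·√2.3207 = 0.506373
d₁ = (ln(S/K) + (r+σ²/2)T) / (σ√T) = (ln(99.57/112.25) + (0.0563+0.3324²/2)·2.3207) / 0.506373 = (-0.119868 + 0.258862) / 0.506373 = 0.274491
d₂ = d₁ − σ√T = 0.274491 − 0.506373 = -0.231882
e^{−rT} = 0.877520
N(−d₁) = 0.391854,  N(−d₂) = 0.591685
Put price V = K·e^{−rT}·N(−d₂) − S·N(−d₁) = 58.281971 − 39.016886 = 19.265085
Δ = −N(−d₁) = -0.391854

price = 19.265085
Δ = -0.391854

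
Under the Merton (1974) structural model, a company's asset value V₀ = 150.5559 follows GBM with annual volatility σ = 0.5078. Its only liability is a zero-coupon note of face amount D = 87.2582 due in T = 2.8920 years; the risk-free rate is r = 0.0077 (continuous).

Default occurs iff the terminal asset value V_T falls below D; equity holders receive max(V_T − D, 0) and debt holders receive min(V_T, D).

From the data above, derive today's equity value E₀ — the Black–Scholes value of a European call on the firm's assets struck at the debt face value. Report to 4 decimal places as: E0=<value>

E0=79.4888

Apply the equity-as-call identities (strike 87.2582, horizon 2.8920 years):
d₁ = [ln(V₀/D) + (r + σ²/2)T] / (σ√T)
   = [ln(150.5559/87.2582) + (0.0077 + 0.5·0.5078²)·2.8920] / (0.5078·√2.8920)
   = [0.545463 + 0.395135] / 0.863559 = 1.089212
d₂ = d₁ − σ√T = 1.089212 − 0.863559 = 0.225653
N(d₁) = 0.861970,  N(d₂) = 0.589264,  e^(−rT) = 0.977978
E₀ = V₀·N(d₁) − D·e^(−rT)·N(d₂)
   = 150.5559·0.861970 − 87.2582·0.977978·0.589264 = 79.488826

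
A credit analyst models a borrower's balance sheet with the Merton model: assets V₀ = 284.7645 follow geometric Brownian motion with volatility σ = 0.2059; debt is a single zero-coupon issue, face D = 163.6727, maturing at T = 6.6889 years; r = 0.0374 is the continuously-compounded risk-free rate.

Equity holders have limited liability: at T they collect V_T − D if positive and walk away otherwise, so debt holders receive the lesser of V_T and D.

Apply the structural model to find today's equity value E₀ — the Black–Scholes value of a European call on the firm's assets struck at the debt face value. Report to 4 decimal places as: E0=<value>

E0=160.1512

Equity is a call on the firm's assets struck at D = 163.6727:
d₁ = [ln(V₀/D) + (r + σ²/2)T] / (σ√T)
   = [ln(284.7645/163.6727) + (0.0374 + 0.5·0.2059²)·6.6889] / (0.2059·√6.6889)
   = [0.553794 + 0.391952] / 0.532517 = 1.775991
d₂ = d₁ − σ√T = 1.775991 − 0.532517 = 1.243474
N(d₁) = 0.962133,  N(d₂) = 0.893153,  e^(−rT) = 0.778672
E₀ = V₀·N(d₁) − D·e^(−rT)·N(d₂)
   = 284.7645·0.962133 − 163.6727·0.778672·0.893153 = 160.151182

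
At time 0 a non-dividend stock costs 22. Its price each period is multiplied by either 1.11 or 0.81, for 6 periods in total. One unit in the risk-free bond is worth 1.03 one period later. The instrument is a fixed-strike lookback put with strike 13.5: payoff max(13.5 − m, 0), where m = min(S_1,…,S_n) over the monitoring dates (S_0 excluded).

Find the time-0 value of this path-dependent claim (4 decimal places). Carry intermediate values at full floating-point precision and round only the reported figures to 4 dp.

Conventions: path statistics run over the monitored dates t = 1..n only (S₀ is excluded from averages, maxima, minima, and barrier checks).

price = 0.1269

Set p* = 0.7333 (from d < R < u); the path-dependent value is the discounted p*-expectation over all price paths.
Enumerate all 2^6 = 64 price paths (U = up ×1.11, D = down ×0.81); each path with k up-moves has probability p*^k·(1−p*)^(6−k).
DDDDDD: m=6.2134, payoff=7.2866, prob=0.000360
UDDDDD: m=8.5147, payoff=4.9853, prob=0.000989
DUDDDD: m=8.5147, payoff=4.9853, prob=0.000989
UUDDDD: m=11.6683, payoff=1.8317, prob=0.002719
DDUDDD: m=8.5147, payoff=4.9853, prob=0.000989
UDUDDD: m=11.6683, payoff=1.8317, prob=0.002719
DUUDDD: m=11.6683, payoff=1.8317, prob=0.002719
UUUDDD: m=15.9899, payoff=0.0000, prob=0.007478
DDDUDD: m=8.5147, payoff=4.9853, prob=0.000989
UDDUDD: m=11.6683, payoff=1.8317, prob=0.002719
DUDUDD: m=11.6683, payoff=1.8317, prob=0.002719
UUDUDD: m=15.9899, payoff=0.0000, prob=0.007478
DDUUDD: m=11.6683, payoff=1.8317, prob=0.002719
UDUUDD: m=15.9899, payoff=0.0000, prob=0.007478
DUUUDD: m=15.9899, payoff=0.0000, prob=0.007478
UUUUDD: m=21.9121, payoff=0.0000, prob=0.020566
DDDDUD: m=8.5147, payoff=4.9853, prob=0.000989
UDDDUD: m=11.6683, payoff=1.8317, prob=0.002719
DUDDUD: m=11.6683, payoff=1.8317, prob=0.002719
UUDDUD: m=15.9899, payoff=0.0000, prob=0.007478
DDUDUD: m=11.6683, payoff=1.8317, prob=0.002719
UDUDUD: m=15.9899, payoff=0.0000, prob=0.007478
DUUDUD: m=15.9899, payoff=0.0000, prob=0.007478
UUUDUD: m=21.9121, payoff=0.0000, prob=0.020566
DDDUUD: m=11.6683, payoff=1.8317, prob=0.002719
UDDUUD: m=15.9899, payoff=0.0000, prob=0.007478
DUDUUD: m=15.9899, payoff=0.0000, prob=0.007478
UUDUUD: m=21.9121, payoff=0.0000, prob=0.020566
DDUUUD: m=14.4342, payoff=0.0000, prob=0.007478
UDUUUD: m=19.7802, payoff=0.0000, prob=0.020566
DUUUUD: m=17.8200, payoff=0.0000, prob=0.020566
UUUUUD: m=24.4200, payoff=0.0000, prob=0.056556
DDDDDU: m=7.6709, payoff=5.8291, prob=0.000989
UDDDDU: m=10.5120, payoff=2.9880, prob=0.002719
DUDDDU: m=10.5120, payoff=2.9880, prob=0.002719
UUDDDU: m=14.4053, payoff=0.0000, prob=0.007478
DDUDDU: m=10.5120, payoff=2.9880, prob=0.002719
UDUDDU: m=14.4053, payoff=0.0000, prob=0.007478
DUUDDU: m=14.4053, payoff=0.0000, prob=0.007478
UUUDDU: m=19.7407, payoff=0.0000, prob=0.020566
DDDUDU: m=10.5120, payoff=2.9880, prob=0.002719
UDDUDU: m=14.4053, payoff=0.0000, prob=0.007478
DUDUDU: m=14.4053, payoff=0.0000, prob=0.007478
UUDUDU: m=19.7407, payoff=0.0000, prob=0.020566
DDUUDU: m=14.4053, payoff=0.0000, prob=0.007478
UDUUDU: m=19.7407, payoff=0.0000, prob=0.020566
DUUUDU: m=17.8200, payoff=0.0000, prob=0.020566
UUUUDU: m=24.4200, payoff=0.0000, prob=0.056556
DDDDUU: m=9.4703, payoff=4.0297, prob=0.002719
UDDDUU: m=12.9778, payoff=0.5222, prob=0.007478
DUDDUU: m=12.9778, payoff=0.5222, prob=0.007478
UUDDUU: m=17.7844, payoff=0.0000, prob=0.020566
DDUDUU: m=12.9778, payoff=0.5222, prob=0.007478
UDUDUU: m=17.7844, payoff=0.0000, prob=0.020566
DUUDUU: m=17.7844, payoff=0.0000, prob=0.020566
UUUDUU: m=24.3712, payoff=0.0000, prob=0.056556
DDDUUU: m=11.6917, payoff=1.8083, prob=0.007478
UDDUUU: m=16.0220, payoff=0.0000, prob=0.020566
DUDUUU: m=16.0220, payoff=0.0000, prob=0.020566
UUDUUU: m=21.9560, payoff=0.0000, prob=0.056556
DDUUUU: m=14.4342, payoff=0.0000, prob=0.020566
UDUUUU: m=19.7802, payoff=0.0000, prob=0.056556
DUUUUU: m=17.8200, payoff=0.0000, prob=0.056556
UUUUUU: m=24.4200, payoff=0.0000, prob=0.155528
Price = Σ prob·payoff / R^6 = 0.151545 / 1.194052 = 0.1269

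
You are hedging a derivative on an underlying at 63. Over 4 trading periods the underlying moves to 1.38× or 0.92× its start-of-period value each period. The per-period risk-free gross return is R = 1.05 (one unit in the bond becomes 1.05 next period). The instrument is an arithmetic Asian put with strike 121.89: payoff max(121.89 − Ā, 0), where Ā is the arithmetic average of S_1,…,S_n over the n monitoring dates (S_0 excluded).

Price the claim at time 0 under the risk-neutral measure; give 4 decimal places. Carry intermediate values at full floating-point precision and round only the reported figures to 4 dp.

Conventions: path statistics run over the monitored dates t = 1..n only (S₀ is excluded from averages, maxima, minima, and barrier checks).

price = 41.9109

Set p* = 0.2826 (from d < R < u); the path-dependent value is the discounted p*-expectation over all price paths.
Enumerate all 2^4 = 16 price paths (U = up ×1.38, D = down ×0.92); each path with k up-moves has probability p*^k·(1−p*)^(4−k).
DDDD: Ā=51.3683, payoff=70.5217, prob=0.264865
UDDD: Ā=77.0525, payoff=44.8375, prob=0.104341
DUDD: Ā=69.8075, payoff=52.0825, prob=0.104341
UUDD: Ā=104.7112, payoff=17.1788, prob=0.041104
DDUD: Ā=63.1421, payoff=58.7479, prob=0.104341
UDUD: Ā=94.7131, payoff=27.1769, prob=0.041104
DUUD: Ā=87.4681, payoff=34.4219, prob=0.041104
UUUD: Ā=131.2022, payoff=0.0000, prob=0.016192
DDDU: Ā=57.0099, payoff=64.8801, prob=0.104341
UDDU: Ā=85.5149, payoff=36.3751, prob=0.041104
DUDU: Ā=78.2699, payoff=43.6201, prob=0.041104
UUDU: Ā=117.4048, payoff=4.4852, prob=0.016192
DDUU: Ā=71.6045, payoff=50.2855, prob=0.041104
UDUU: Ā=107.4067, payoff=14.4833, prob=0.016192
DUUU: Ā=100.1617, payoff=21.7283, prob=0.016192
UUUU: Ā=150.2426, payoff=0.0000, prob=0.006379
Price = Σ prob·payoff / R^4 = 50.942952 / 1.215506 = 41.9109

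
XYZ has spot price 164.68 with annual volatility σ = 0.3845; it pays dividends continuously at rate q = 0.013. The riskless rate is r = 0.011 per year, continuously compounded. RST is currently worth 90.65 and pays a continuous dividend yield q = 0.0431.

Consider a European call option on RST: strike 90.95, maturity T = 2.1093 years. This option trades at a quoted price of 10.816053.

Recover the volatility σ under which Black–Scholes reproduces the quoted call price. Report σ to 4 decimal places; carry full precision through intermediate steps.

At σ = 0.2764 the Black–Scholes value reproduces the quote:
σ√T = 0.2764·√2.1093 = 0.401428
d₁ = (ln(S/K) + (r−q+σ²/2)T) / (σ√T) = (ln(90.65/90.95) + (0.011−0.0431+0.2764²/2)·2.1093) / 0.401428 = (-0.003304 + 0.012864) / 0.401428 = 0.023814
d₂ = d₁ − σ√T = 0.023814 − 0.401428 = -0.377614
e^{−rT} = 0.977065
e^{−qT} = 0.913099
N(d₁) = 0.509499,  N(d₂) = 0.352859
V = S·e^{−qT}·N(d₁) − K·e^{−rT}·N(d₂) = 42.172513 − 31.356460 = 10.816053 (equal to the quote); since ∂V/∂σ > 0 for all σ, the implied volatility is unique

sigma = 0.2764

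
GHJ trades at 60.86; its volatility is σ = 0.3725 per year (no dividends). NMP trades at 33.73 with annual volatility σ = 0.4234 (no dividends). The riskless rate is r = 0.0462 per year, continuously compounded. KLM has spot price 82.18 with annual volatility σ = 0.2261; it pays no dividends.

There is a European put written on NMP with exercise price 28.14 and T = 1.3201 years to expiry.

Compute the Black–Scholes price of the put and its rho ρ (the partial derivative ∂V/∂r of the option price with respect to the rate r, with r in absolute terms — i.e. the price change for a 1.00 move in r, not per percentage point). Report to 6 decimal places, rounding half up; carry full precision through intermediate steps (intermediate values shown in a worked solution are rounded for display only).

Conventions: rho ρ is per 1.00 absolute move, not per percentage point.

σ√T = 0.4234·√1.3201 = 0.486468
d₁ = (ln(S/K) + (r+σ²/2)T) / (σ√T) = (ln(33.73/28.14) + (0.0462+0.4234²/2)·1.3201) / 0.486468 = (0.181196 + 0.179314) / 0.486468 = 0.741076
d₂ = d₁ − σ√T = 0.741076 − 0.486468 = 0.254608
e^{−rT} = 0.940834
N(−d₁) = 0.229324,  N(−d₂) = 0.399513
Put price V = K·e^{−rT}·N(−d₂) − S·N(−d₁) = 10.577131 − 7.735087 = 2.842044
ρ = −K·T·e^{−rT}·N(−d₂) = -13.962871

price = 2.842044
ρ = -13.962871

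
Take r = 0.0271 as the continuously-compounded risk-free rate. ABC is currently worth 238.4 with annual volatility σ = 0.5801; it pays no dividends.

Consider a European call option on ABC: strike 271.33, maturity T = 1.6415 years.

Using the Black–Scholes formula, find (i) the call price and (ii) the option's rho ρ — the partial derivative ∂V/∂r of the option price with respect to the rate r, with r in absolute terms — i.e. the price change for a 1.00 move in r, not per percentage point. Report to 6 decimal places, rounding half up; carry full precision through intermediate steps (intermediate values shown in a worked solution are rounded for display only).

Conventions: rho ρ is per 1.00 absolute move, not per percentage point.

σ√T = 0.5801·√1.6415 = 0.743230
d₁ = (ln(S/K) + (r+σ²/2)T) / (σ√T) = (ln(238.4/271.33) + (0.0271+0.5801²/2)·1.6415) / 0.743230 = (-0.129386 + 0.320680) / 0.743230 = 0.257382
d₂ = d₁ − σ√T = 0.257382 − 0.743230 = -0.485848
e^{−rT} = 0.956490
N(d₁) = 0.601558,  N(d₂) = 0.313538
Call price V = S·N(d₁) − K·e^{−rT}·N(d₂) = 143.411470 − 81.370676 = 62.040794
ρ = K·T·e^{−rT}·N(d₂) = 133.569965

price = 62.040794
ρ = 133.569965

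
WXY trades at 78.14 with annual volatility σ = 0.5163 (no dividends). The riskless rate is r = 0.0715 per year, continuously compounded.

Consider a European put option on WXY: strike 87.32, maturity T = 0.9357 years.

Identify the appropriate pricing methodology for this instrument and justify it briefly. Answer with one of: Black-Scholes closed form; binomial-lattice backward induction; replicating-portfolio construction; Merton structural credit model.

framework: Black-Scholes closed form

Key observation: everything needed for the exact continuous-time valuation of the European put on WXY (strike 87.32) is given, and no feature rules the closed form out.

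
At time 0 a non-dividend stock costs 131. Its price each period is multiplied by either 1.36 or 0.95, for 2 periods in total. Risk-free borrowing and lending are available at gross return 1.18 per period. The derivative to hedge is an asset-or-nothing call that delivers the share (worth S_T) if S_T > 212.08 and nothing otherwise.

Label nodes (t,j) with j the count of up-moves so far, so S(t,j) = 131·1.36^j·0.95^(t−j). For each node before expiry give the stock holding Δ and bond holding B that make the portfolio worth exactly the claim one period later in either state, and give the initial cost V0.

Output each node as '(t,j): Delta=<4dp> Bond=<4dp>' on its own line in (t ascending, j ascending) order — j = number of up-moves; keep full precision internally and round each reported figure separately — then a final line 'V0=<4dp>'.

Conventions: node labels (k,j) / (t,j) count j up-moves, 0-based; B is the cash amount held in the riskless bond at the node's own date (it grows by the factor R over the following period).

Under the risk-neutral measure, an up-move has probability p* = (R−d)/(u−d) = 0.5610 and values discount at R = 1.18.
At maturity the claim pays: V(2,0)=0.0000, V(2,1)=0.0000, V(2,2)=242.2976
  t=1,j=0: stock 124.4500 → up 169.2520 (V=0.0000), down 118.2275 (V=0.0000). Price 0.0000; hedge Δ=0.0000, bond B=0.0000.
  t=1,j=1: stock 178.1600 → up 242.2976 (V=242.2976), down 169.2520 (V=0.0000). Price 115.1890; hedge Δ=3.3171, bond B=-475.7807.
  t=0,j=0: stock 131.0000 → up 178.1600 (V=115.1890), down 124.4500 (V=0.0000). Price 54.7612; hedge Δ=2.1446, bond B=-226.1876.
As a check, the time-0 holding Δ(0,0)·S0 + B(0,0) comes to 54.7612 — exactly V0.

(0,0): Delta=2.1446 Bond=-226.1876
(1,0): Delta=0.0000 Bond=0.0000
(1,1): Delta=3.3171 Bond=-475.7807
V0=54.7612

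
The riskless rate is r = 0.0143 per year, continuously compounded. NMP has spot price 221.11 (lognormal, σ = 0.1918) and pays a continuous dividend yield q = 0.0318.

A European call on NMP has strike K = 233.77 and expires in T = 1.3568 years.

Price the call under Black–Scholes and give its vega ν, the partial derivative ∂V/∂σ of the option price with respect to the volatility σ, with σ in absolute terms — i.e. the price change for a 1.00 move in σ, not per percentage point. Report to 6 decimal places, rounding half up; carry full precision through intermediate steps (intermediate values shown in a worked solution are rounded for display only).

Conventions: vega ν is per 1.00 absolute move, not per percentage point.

σ√T = 0.1918·√1.3568 = 0.223412
d₁ = (ln(S/K) + (r−q+σ²/2)T) / (σ√T) = (ln(221.11/233.77) + (0.0143−0.0318+0.1918²/2)·1.3568) / 0.223412 = (-0.055677 + 0.001212) / 0.223412 = -0.243787
d₂ = d₁ − σ√T = -0.243787 − 0.223412 = -0.467199
e^{−rT} = 0.980785
e^{−qT} = 0.957771
N(d₁) = 0.403698,  N(d₂) = 0.320179
Call price V = S·e^{−qT}·N(d₁) − K·e^{−rT}·N(d₂) = 85.492239 − 73.409960 = 12.082278
φ(d₁) = (1/√(2π))·e^{−d₁²/2} = 0.387262
ν = S·e^{−qT}·φ(d₁)·√T = 95.528438

price = 12.082278
ν = 95.528438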